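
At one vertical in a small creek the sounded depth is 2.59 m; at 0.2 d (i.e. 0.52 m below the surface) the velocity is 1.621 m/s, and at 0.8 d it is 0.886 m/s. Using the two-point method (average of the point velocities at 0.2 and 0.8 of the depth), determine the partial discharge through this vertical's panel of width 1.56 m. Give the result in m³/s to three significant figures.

5.06 m³/s

v̄ = (1.621 + 0.886) / 2 = 1.254 m/s
q = v̄ × d × w = 1.254 × 2.59 × 1.56 = 5.065 m³/s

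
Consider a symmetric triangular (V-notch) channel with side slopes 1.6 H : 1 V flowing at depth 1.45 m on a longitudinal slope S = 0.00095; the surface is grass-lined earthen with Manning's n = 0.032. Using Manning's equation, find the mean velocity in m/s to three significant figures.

A = z·y² = 1.6×1.45² = 3.364 m²
P = 2y√(1+z²) = 2×1.45×√(1+1.6²) = 5.472 m
R = A/P = 3.364/5.472 = 0.6148 m
Q = (1/n)·A·R^(2/3)·S^(1/2) = (1/0.032) × 3.364 × 0.6148^(2/3) × 0.00095^(1/2) = 2.343 m³/s
V = Q/A = 2.343/3.364 = 0.6964 m/s

0.696 m/s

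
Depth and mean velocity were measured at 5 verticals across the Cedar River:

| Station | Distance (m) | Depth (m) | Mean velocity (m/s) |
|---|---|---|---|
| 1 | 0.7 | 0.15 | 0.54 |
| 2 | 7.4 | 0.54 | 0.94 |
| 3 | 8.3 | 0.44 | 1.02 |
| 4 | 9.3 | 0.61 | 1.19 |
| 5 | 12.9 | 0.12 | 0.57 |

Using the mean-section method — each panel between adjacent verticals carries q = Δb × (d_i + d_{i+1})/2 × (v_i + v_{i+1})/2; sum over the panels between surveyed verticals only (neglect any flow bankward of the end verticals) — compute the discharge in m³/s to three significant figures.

Panel 1-2: Δb = 6.7 m, d̄ = (0.15+0.54)/2 = 0.345, v̄ = (0.54+0.94)/2 = 0.74 → q = 6.7×0.345×0.74 = 1.711 m³/s
Panel 2-3: Δb = 0.9 m, d̄ = (0.54+0.44)/2 = 0.49, v̄ = (0.94+1.02)/2 = 0.98 → q = 0.9×0.49×0.98 = 0.4322 m³/s
Panel 3-4: Δb = 1 m, d̄ = (0.44+0.61)/2 = 0.525, v̄ = (1.02+1.19)/2 = 1.105 → q = 1×0.525×1.105 = 0.5801 m³/s
Panel 4-5: Δb = 3.6 m, d̄ = (0.61+0.12)/2 = 0.365, v̄ = (1.19+0.57)/2 = 0.88 → q = 3.6×0.365×0.88 = 1.156 m³/s
Q = Σ q = 3.879 m³/s

3.88 m³/s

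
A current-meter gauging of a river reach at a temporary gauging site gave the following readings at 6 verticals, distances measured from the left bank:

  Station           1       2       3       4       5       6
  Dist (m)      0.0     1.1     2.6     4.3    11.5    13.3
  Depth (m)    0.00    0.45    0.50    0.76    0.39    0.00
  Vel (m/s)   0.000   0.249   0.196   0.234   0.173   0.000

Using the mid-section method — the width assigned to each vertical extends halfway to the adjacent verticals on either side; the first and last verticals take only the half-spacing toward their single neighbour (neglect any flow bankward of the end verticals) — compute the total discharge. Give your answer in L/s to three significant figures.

1400 L/s

w_2 = (2.6 − 0.0)/2 = 1.3 m; q_2 = 0.249 × 0.45 × 1.3 = 0.1457 m³/s
w_3 = (4.3 − 1.1)/2 = 1.6 m; q_3 = 0.196 × 0.50 × 1.6 = 0.1568 m³/s
w_4 = (11.5 − 2.6)/2 = 4.45 m; q_4 = 0.234 × 0.76 × 4.45 = 0.7914 m³/s
w_5 = (13.3 − 4.3)/2 = 4.5 m; q_5 = 0.173 × 0.39 × 4.5 = 0.3036 m³/s
Stations 1, 6 contribute zero (depth or velocity is 0).
Q = Σ qᵢ = 1.397 m³/s
= 1.397 × 1000 = 1397 L/s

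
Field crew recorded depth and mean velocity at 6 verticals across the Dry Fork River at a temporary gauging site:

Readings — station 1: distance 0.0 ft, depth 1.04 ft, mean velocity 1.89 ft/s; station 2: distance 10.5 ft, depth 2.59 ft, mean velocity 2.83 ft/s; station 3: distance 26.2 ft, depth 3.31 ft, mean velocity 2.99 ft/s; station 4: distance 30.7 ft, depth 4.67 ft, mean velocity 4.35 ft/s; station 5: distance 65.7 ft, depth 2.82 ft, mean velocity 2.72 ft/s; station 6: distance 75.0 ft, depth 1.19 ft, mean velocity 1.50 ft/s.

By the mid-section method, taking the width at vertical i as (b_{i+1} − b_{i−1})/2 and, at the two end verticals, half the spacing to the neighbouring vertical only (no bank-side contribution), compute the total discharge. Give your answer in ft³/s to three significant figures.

w_1 = (10.5 − 0.0)/2 = 5.25 ft; q_1 = 1.89 × 1.04 × 5.25 = 10.32 ft³/s
w_2 = (26.2 − 0.0)/2 = 13.1 ft; q_2 = 2.83 × 2.59 × 13.1 = 96.02 ft³/s
w_3 = (30.7 − 10.5)/2 = 10.1 ft; q_3 = 2.99 × 3.31 × 10.1 = 99.96 ft³/s
w_4 = (65.7 − 26.2)/2 = 19.75 ft; q_4 = 4.35 × 4.67 × 19.75 = 401.2 ft³/s
w_5 = (75.0 − 30.7)/2 = 22.15 ft; q_5 = 2.72 × 2.82 × 22.15 = 169.9 ft³/s
w_6 = (75.0 − 65.7)/2 = 4.65 ft; q_6 = 1.50 × 1.19 × 4.65 = 8.300 ft³/s
Q = Σ qᵢ = 785.7 ft³/s

786 ft³/s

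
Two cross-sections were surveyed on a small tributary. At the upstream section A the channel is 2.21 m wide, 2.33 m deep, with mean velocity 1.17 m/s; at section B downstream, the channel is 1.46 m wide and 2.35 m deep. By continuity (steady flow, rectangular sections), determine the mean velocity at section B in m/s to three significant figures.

1.76 m/s

Q = A₁V₁ = (2.21×2.33) × 1.17 = 6.025 m³/s
A₂ = 1.46 × 2.35 = 3.431 m²
V₂ = Q/A₂ = 6.025/3.431 = 1.756 m/s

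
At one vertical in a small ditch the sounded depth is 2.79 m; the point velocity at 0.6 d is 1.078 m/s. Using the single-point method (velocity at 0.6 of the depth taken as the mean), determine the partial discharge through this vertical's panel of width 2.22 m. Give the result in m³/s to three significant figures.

6.68 m³/s

v̄ = v₀.₆ = 1.078 m/s
q = v̄ × d × w = 1.078 × 2.79 × 2.22 = 6.677 m³/s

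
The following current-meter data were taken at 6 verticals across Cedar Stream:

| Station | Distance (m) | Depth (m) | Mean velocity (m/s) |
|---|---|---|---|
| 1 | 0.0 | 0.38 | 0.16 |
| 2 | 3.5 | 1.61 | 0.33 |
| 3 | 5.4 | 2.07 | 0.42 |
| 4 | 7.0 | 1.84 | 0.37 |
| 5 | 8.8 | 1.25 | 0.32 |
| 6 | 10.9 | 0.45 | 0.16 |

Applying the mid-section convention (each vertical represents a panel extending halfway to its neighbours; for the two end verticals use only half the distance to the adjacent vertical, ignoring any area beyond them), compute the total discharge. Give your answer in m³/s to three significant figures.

w_1 = (3.5 − 0.0)/2 = 1.75 m; q_1 = 0.16 × 0.38 × 1.75 = 0.1064 m³/s
w_2 = (5.4 − 0.0)/2 = 2.7 m; q_2 = 0.33 × 1.61 × 2.7 = 1.435 m³/s
w_3 = (7.0 − 3.5)/2 = 1.75 m; q_3 = 0.42 × 2.07 × 1.75 = 1.521 m³/s
w_4 = (8.8 − 5.4)/2 = 1.7 m; q_4 = 0.37 × 1.84 × 1.7 = 1.157 m³/s
w_5 = (10.9 − 7.0)/2 = 1.95 m; q_5 = 0.32 × 1.25 × 1.95 = 0.7800 m³/s
w_6 = (10.9 − 8.8)/2 = 1.05 m; q_6 = 0.16 × 0.45 × 1.05 = 0.07560 m³/s
Q = Σ qᵢ = 5.075 m³/s

5.08 m³/s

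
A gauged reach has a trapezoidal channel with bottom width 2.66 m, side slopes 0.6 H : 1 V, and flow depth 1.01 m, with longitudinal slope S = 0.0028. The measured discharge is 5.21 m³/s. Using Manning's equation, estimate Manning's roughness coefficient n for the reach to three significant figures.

0.0253

A = (b + z·y)·y = (2.66 + 0.6×1.01)×1.01 = 3.299 m²
P = b + 2y√(1+z²) = 2.66 + 2×1.01×√(1+0.6²) = 5.016 m
R = A/P = 3.299/5.016 = 0.6577 m
n = (1/Q)·A·R^(2/3)·S^(1/2) = (1/5.21) × 3.299 × 0.7563 × 0.05292 = 0.02534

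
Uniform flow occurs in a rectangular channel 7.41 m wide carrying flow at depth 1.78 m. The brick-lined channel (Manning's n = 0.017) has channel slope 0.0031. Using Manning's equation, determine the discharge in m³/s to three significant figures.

A = b·y = 7.41 × 1.78 = 13.19 m²
P = b + 2y = 7.41 + 2×1.78 = 10.97 m
R = A/P = 13.19/10.97 = 1.202 m
Q = (1/n)·A·R^(2/3)·S^(1/2) = (1/0.017) × 13.19 × 1.202^(2/3) × 0.0031^(1/2) = 48.85 m³/s

48.8 m³/s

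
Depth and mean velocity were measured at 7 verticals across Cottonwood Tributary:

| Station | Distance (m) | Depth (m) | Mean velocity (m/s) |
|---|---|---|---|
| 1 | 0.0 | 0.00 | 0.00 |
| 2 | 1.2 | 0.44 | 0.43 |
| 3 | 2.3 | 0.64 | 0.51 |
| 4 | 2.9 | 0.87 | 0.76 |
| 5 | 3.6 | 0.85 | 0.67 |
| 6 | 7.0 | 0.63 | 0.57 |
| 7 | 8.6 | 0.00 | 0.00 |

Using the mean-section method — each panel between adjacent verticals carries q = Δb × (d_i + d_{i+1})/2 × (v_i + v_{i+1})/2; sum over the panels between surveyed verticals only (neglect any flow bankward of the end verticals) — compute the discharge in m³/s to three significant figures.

Panel 1-2: Δb = 1.2 m, d̄ = (0.00+0.44)/2 = 0.22, v̄ = (0.00+0.43)/2 = 0.215 → q = 1.2×0.22×0.215 = 0.05676 m³/s
Panel 2-3: Δb = 1.1 m, d̄ = (0.44+0.64)/2 = 0.54, v̄ = (0.43+0.51)/2 = 0.47 → q = 1.1×0.54×0.47 = 0.2792 m³/s
Panel 3-4: Δb = 0.6 m, d̄ = (0.64+0.87)/2 = 0.755, v̄ = (0.51+0.76)/2 = 0.635 → q = 0.6×0.755×0.635 = 0.2877 m³/s
Panel 4-5: Δb = 0.7 m, d̄ = (0.87+0.85)/2 = 0.86, v̄ = (0.76+0.67)/2 = 0.715 → q = 0.7×0.86×0.715 = 0.4304 m³/s
Panel 5-6: Δb = 3.4 m, d̄ = (0.85+0.63)/2 = 0.74, v̄ = (0.67+0.57)/2 = 0.62 → q = 3.4×0.74×0.62 = 1.560 m³/s
Panel 6-7: Δb = 1.6 m, d̄ = (0.63+0.00)/2 = 0.315, v̄ = (0.57+0.00)/2 = 0.285 → q = 1.6×0.315×0.285 = 0.1436 m³/s
Q = Σ q = 2.758 m³/s

2.76 m³/s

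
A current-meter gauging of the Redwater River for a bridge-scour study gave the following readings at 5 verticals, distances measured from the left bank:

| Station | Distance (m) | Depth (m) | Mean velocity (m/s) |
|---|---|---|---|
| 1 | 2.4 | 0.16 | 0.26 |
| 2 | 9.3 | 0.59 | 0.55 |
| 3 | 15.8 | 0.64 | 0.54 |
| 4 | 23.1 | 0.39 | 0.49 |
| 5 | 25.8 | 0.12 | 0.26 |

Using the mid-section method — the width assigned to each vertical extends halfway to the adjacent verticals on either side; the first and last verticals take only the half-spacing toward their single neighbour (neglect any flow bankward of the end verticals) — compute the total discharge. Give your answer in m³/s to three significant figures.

5.70 m³/s

w_1 = (9.3 − 2.4)/2 = 3.45 m; q_1 = 0.26 × 0.16 × 3.45 = 0.1435 m³/s
w_2 = (15.8 − 2.4)/2 = 6.7 m; q_2 = 0.55 × 0.59 × 6.7 = 2.174 m³/s
w_3 = (23.1 − 9.3)/2 = 6.9 m; q_3 = 0.54 × 0.64 × 6.9 = 2.385 m³/s
w_4 = (25.8 − 15.8)/2 = 5 m; q_4 = 0.49 × 0.39 × 5 = 0.9555 m³/s
w_5 = (25.8 − 23.1)/2 = 1.35 m; q_5 = 0.26 × 0.12 × 1.35 = 0.04212 m³/s
Q = Σ qᵢ = 5.700 m³/s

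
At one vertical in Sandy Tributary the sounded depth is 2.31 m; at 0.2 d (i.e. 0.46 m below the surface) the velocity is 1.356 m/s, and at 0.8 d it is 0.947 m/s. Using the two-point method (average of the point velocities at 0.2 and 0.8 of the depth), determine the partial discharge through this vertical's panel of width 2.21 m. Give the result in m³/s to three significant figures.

5.88 m³/s

v̄ = (1.356 + 0.947) / 2 = 1.152 m/s
q = v̄ × d × w = 1.152 × 2.31 × 2.21 = 5.879 m³/s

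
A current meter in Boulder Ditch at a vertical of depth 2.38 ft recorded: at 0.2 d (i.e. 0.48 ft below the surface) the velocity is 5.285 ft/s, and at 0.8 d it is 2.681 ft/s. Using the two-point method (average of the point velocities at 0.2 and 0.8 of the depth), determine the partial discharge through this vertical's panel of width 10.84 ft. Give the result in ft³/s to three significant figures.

v̄ = (5.285 + 2.681) / 2 = 3.983 ft/s
q = v̄ × d × w = 3.983 × 2.38 × 10.84 = 102.8 ft³/s

103 ft³/s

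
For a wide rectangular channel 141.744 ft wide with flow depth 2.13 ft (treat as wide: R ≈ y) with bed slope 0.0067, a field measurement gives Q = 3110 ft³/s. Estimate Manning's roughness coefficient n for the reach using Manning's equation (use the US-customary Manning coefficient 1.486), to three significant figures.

0.0195

A = b·y = 141.744 × 2.13 = 301.9 ft²
Wide channel: R ≈ y = 2.13 ft
n = (1.486/Q)·A·R^(2/3)·S^(1/2) = (1.486/3110) × 301.9 × 1.655 × 0.08185 = 0.01955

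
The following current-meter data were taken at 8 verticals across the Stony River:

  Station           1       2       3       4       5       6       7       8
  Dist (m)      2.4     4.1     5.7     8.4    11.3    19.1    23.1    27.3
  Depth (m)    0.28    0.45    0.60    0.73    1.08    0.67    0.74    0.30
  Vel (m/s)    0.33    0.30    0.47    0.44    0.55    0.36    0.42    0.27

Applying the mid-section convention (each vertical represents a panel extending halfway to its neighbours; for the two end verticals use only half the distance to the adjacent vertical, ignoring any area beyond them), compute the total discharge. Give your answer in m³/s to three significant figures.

7.85 m³/s

w_1 = (4.1 − 2.4)/2 = 0.85 m; q_1 = 0.33 × 0.28 × 0.85 = 0.07854 m³/s
w_2 = (5.7 − 2.4)/2 = 1.65 m; q_2 = 0.30 × 0.45 × 1.65 = 0.2228 m³/s
w_3 = (8.4 − 4.1)/2 = 2.15 m; q_3 = 0.47 × 0.60 × 2.15 = 0.6063 m³/s
w_4 = (11.3 − 5.7)/2 = 2.8 m; q_4 = 0.44 × 0.73 × 2.8 = 0.8994 m³/s
w_5 = (19.1 − 8.4)/2 = 5.35 m; q_5 = 0.55 × 1.08 × 5.35 = 3.178 m³/s
w_6 = (23.1 − 11.3)/2 = 5.9 m; q_6 = 0.36 × 0.67 × 5.9 = 1.423 m³/s
w_7 = (27.3 − 19.1)/2 = 4.1 m; q_7 = 0.42 × 0.74 × 4.1 = 1.274 m³/s
w_8 = (27.3 − 23.1)/2 = 2.1 m; q_8 = 0.27 × 0.30 × 2.1 = 0.1701 m³/s
Q = Σ qᵢ = 7.852 m³/s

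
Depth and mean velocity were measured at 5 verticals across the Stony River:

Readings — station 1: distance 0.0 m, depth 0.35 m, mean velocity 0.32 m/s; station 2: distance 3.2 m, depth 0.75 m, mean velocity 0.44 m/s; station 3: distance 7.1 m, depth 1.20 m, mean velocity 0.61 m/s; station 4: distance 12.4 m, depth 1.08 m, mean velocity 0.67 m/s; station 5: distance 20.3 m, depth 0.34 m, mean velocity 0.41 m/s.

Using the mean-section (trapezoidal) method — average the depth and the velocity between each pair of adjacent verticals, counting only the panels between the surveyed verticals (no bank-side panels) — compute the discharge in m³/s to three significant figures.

Panel 1-2: Δb = 3.2 m, d̄ = (0.35+0.75)/2 = 0.55, v̄ = (0.32+0.44)/2 = 0.38 → q = 3.2×0.55×0.38 = 0.6688 m³/s
Panel 2-3: Δb = 3.9 m, d̄ = (0.75+1.20)/2 = 0.975, v̄ = (0.44+0.61)/2 = 0.525 → q = 3.9×0.975×0.525 = 1.996 m³/s
Panel 3-4: Δb = 5.3 m, d̄ = (1.20+1.08)/2 = 1.14, v̄ = (0.61+0.67)/2 = 0.64 → q = 5.3×1.14×0.64 = 3.867 m³/s
Panel 4-5: Δb = 7.9 m, d̄ = (1.08+0.34)/2 = 0.71, v̄ = (0.67+0.41)/2 = 0.54 → q = 7.9×0.71×0.54 = 3.029 m³/s
Q = Σ q = 9.561 m³/s

9.56 m³/s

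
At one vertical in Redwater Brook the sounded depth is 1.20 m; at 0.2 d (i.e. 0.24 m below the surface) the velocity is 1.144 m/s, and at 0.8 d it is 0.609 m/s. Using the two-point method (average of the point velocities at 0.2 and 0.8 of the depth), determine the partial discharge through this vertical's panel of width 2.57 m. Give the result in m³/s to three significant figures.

v̄ = (1.144 + 0.609) / 2 = 0.8765 m/s
q = v̄ × d × w = 0.8765 × 1.20 × 2.57 = 2.703 m³/s

2.70 m³/s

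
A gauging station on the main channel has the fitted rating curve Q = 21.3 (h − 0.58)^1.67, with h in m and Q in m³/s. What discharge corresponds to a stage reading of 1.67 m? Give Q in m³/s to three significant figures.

Q = 21.3 × (1.67 − 0.58)^1.67 = 21.3 × 1.09^1.67 = 24.60 m³/s

24.6 m³/s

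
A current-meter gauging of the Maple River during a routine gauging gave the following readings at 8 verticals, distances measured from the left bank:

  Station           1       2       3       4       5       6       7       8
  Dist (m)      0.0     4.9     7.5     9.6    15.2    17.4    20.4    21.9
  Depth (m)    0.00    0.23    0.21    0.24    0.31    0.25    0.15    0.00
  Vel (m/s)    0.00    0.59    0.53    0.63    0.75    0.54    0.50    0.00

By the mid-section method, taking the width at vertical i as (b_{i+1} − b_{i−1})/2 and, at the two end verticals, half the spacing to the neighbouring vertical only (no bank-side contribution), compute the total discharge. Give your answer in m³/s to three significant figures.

2.78 m³/s

w_2 = (7.5 − 0.0)/2 = 3.75 m; q_2 = 0.59 × 0.23 × 3.75 = 0.5089 m³/s
w_3 = (9.6 − 4.9)/2 = 2.35 m; q_3 = 0.53 × 0.21 × 2.35 = 0.2616 m³/s
w_4 = (15.2 − 7.5)/2 = 3.85 m; q_4 = 0.63 × 0.24 × 3.85 = 0.5821 m³/s
w_5 = (17.4 − 9.6)/2 = 3.9 m; q_5 = 0.75 × 0.31 × 3.9 = 0.9068 m³/s
w_6 = (20.4 − 15.2)/2 = 2.6 m; q_6 = 0.54 × 0.25 × 2.6 = 0.3510 m³/s
w_7 = (21.9 − 17.4)/2 = 2.25 m; q_7 = 0.50 × 0.15 × 2.25 = 0.1688 m³/s
Stations 1, 8 contribute zero (depth or velocity is 0).
Q = Σ qᵢ = 2.779 m³/s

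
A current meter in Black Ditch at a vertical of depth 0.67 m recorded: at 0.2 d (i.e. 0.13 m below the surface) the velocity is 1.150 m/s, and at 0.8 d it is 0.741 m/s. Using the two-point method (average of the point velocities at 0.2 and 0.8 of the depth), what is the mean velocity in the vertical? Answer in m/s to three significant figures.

v̄ = (1.150 + 0.741) / 2 = 0.9455 m/s

0.946 m/s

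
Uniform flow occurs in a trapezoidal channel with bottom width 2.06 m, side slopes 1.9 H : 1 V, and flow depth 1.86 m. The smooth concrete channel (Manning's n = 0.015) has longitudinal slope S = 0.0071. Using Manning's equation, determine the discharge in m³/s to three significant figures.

59.8 m³/s

A = (b + z·y)·y = (2.06 + 1.9×1.86)×1.86 = 10.40 m²
P = b + 2y√(1+z²) = 2.06 + 2×1.86×√(1+1.9²) = 10.05 m
R = A/P = 10.40/10.05 = 1.036 m
Q = (1/n)·A·R^(2/3)·S^(1/2) = (1/0.015) × 10.40 × 1.036^(2/3) × 0.0071^(1/2) = 59.83 m³/s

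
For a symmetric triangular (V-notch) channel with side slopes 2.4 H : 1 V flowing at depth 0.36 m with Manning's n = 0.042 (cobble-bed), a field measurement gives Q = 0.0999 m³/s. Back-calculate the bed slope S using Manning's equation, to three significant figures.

A = z·y² = 2.4×0.36² = 0.3110 m²
P = 2y√(1+z²) = 2×0.36×√(1+2.4²) = 1.872 m
R = A/P = 0.3110/1.872 = 0.1662 m
S = (Q·n / (1·A·R^(2/3)))² = (0.0999×0.042 / (1×0.3110×0.3022))² = 0.001992

0.00199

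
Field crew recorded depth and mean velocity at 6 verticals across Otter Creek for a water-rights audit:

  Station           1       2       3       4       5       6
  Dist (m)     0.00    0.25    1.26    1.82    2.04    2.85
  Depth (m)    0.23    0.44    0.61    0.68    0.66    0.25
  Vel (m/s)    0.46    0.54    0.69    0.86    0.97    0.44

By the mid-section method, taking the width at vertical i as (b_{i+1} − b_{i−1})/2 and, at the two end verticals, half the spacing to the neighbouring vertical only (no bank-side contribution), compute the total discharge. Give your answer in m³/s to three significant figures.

1.10 m³/s

w_1 = (0.25 − 0.00)/2 = 0.125 m; q_1 = 0.46 × 0.23 × 0.125 = 0.01323 m³/s
w_2 = (1.26 − 0.00)/2 = 0.63 m; q_2 = 0.54 × 0.44 × 0.63 = 0.1497 m³/s
w_3 = (1.82 − 0.25)/2 = 0.785 m; q_3 = 0.69 × 0.61 × 0.785 = 0.3304 m³/s
w_4 = (2.04 − 1.26)/2 = 0.39 m; q_4 = 0.86 × 0.68 × 0.39 = 0.2281 m³/s
w_5 = (2.85 − 1.82)/2 = 0.515 m; q_5 = 0.97 × 0.66 × 0.515 = 0.3297 m³/s
w_6 = (2.85 − 2.04)/2 = 0.405 m; q_6 = 0.44 × 0.25 × 0.405 = 0.04455 m³/s
Q = Σ qᵢ = 1.096 m³/s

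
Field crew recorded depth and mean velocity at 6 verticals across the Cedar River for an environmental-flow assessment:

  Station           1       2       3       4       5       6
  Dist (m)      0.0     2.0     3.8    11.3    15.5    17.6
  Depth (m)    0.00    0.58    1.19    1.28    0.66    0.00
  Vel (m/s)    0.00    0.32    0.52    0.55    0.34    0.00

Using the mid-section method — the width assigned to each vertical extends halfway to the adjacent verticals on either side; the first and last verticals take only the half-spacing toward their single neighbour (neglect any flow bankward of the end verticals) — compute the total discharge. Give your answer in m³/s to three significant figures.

w_2 = (3.8 − 0.0)/2 = 1.9 m; q_2 = 0.32 × 0.58 × 1.9 = 0.3526 m³/s
w_3 = (11.3 − 2.0)/2 = 4.65 m; q_3 = 0.52 × 1.19 × 4.65 = 2.877 m³/s
w_4 = (15.5 − 3.8)/2 = 5.85 m; q_4 = 0.55 × 1.28 × 5.85 = 4.118 m³/s
w_5 = (17.6 − 11.3)/2 = 3.15 m; q_5 = 0.34 × 0.66 × 3.15 = 0.7069 m³/s
Stations 1, 6 contribute zero (depth or velocity is 0).
Q = Σ qᵢ = 8.055 m³/s

8.06 m³/s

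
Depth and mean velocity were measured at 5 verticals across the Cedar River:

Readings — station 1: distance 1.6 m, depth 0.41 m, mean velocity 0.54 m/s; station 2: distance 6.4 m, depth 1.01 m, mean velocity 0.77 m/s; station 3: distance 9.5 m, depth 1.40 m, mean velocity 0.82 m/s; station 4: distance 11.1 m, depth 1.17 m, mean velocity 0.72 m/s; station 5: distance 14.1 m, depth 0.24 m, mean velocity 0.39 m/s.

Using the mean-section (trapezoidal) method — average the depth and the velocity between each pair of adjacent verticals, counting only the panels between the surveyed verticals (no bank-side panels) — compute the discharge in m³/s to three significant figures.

7.96 m³/s

Panel 1-2: Δb = 4.8 m, d̄ = (0.41+1.01)/2 = 0.71, v̄ = (0.54+0.77)/2 = 0.655 → q = 4.8×0.71×0.655 = 2.232 m³/s
Panel 2-3: Δb = 3.1 m, d̄ = (1.01+1.40)/2 = 1.205, v̄ = (0.77+0.82)/2 = 0.795 → q = 3.1×1.205×0.795 = 2.970 m³/s
Panel 3-4: Δb = 1.6 m, d̄ = (1.40+1.17)/2 = 1.285, v̄ = (0.82+0.72)/2 = 0.77 → q = 1.6×1.285×0.77 = 1.583 m³/s
Panel 4-5: Δb = 3 m, d̄ = (1.17+0.24)/2 = 0.705, v̄ = (0.72+0.39)/2 = 0.555 → q = 3×0.705×0.555 = 1.174 m³/s
Q = Σ q = 7.959 m³/s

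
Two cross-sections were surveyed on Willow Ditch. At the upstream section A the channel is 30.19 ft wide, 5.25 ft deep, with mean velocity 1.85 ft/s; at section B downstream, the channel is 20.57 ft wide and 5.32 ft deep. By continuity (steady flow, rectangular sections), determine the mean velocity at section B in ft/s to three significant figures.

Q = A₁V₁ = (30.19×5.25) × 1.85 = 293.2 ft³/s
A₂ = 20.57 × 5.32 = 109.4 ft²
V₂ = Q/A₂ = 293.2/109.4 = 2.679 ft/s

2.68 ft/s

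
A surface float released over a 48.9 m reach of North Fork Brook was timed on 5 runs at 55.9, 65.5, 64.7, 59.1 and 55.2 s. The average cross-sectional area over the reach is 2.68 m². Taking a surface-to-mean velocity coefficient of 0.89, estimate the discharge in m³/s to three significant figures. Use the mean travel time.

1.94 m³/s

t̄ = (55.9 + 65.5 + 64.7 + 59.1 + 55.2) / 5 = 60.08 s
v_surface = L / t̄ = 48.9 / 60.08 = 0.8139 m/s
v_mean = 0.89 × 0.8139 = 0.7244 m/s
Q = A × v_mean = 2.68 × 0.7244 = 1.941 m³/s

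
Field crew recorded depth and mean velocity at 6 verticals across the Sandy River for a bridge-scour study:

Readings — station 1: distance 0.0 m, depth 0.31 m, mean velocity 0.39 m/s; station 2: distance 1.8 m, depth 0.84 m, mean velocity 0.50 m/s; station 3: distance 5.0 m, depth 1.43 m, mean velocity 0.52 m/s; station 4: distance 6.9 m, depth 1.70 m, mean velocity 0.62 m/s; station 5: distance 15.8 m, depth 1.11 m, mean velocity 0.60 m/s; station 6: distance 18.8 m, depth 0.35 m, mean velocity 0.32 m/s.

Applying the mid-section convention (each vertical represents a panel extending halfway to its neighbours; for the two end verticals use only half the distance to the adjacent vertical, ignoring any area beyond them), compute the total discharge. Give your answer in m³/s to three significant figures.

w_1 = (1.8 − 0.0)/2 = 0.9 m; q_1 = 0.39 × 0.31 × 0.9 = 0.1088 m³/s
w_2 = (5.0 − 0.0)/2 = 2.5 m; q_2 = 0.50 × 0.84 × 2.5 = 1.050 m³/s
w_3 = (6.9 − 1.8)/2 = 2.55 m; q_3 = 0.52 × 1.43 × 2.55 = 1.896 m³/s
w_4 = (15.8 − 5.0)/2 = 5.4 m; q_4 = 0.62 × 1.70 × 5.4 = 5.692 m³/s
w_5 = (18.8 − 6.9)/2 = 5.95 m; q_5 = 0.60 × 1.11 × 5.95 = 3.963 m³/s
w_6 = (18.8 − 15.8)/2 = 1.5 m; q_6 = 0.32 × 0.35 × 1.5 = 0.1680 m³/s
Q = Σ qᵢ = 12.88 m³/s

12.9 m³/s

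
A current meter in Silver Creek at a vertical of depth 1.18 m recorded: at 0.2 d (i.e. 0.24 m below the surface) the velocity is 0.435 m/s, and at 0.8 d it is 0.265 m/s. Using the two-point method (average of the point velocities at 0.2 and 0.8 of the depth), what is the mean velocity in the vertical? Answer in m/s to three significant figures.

0.350 m/s

v̄ = (0.435 + 0.265) / 2 = 0.3500 m/s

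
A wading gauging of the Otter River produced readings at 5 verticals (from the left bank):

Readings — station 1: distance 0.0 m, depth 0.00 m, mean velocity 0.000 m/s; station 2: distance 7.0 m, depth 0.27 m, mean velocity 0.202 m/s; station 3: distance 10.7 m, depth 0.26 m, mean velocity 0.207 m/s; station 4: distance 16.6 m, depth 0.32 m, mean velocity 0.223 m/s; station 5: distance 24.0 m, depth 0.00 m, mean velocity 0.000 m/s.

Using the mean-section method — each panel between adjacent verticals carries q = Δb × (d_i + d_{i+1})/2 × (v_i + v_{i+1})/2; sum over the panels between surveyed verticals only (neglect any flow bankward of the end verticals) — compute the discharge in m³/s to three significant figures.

Panel 1-2: Δb = 7 m, d̄ = (0.00+0.27)/2 = 0.135, v̄ = (0.000+0.202)/2 = 0.101 → q = 7×0.135×0.101 = 0.09545 m³/s
Panel 2-3: Δb = 3.7 m, d̄ = (0.27+0.26)/2 = 0.265, v̄ = (0.202+0.207)/2 = 0.2045 → q = 3.7×0.265×0.2045 = 0.2005 m³/s
Panel 3-4: Δb = 5.9 m, d̄ = (0.26+0.32)/2 = 0.29, v̄ = (0.207+0.223)/2 = 0.215 → q = 5.9×0.29×0.215 = 0.3679 m³/s
Panel 4-5: Δb = 7.4 m, d̄ = (0.32+0.00)/2 = 0.16, v̄ = (0.223+0.000)/2 = 0.1115 → q = 7.4×0.16×0.1115 = 0.1320 m³/s
Q = Σ q = 0.7958 m³/s

0.796 m³/s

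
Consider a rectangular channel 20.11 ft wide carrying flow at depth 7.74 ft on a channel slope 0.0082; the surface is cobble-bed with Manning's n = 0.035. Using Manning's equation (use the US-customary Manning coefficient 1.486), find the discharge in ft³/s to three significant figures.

A = b·y = 20.11 × 7.74 = 155.7 ft²
P = b + 2y = 20.11 + 2×7.74 = 35.59 ft
R = A/P = 155.7/35.59 = 4.373 ft
Q = (1.486/n)·A·R^(2/3)·S^(1/2) = (1.486/0.035) × 155.7 × 4.373^(2/3) × 0.0082^(1/2) = 1600 ft³/s

1600 ft³/s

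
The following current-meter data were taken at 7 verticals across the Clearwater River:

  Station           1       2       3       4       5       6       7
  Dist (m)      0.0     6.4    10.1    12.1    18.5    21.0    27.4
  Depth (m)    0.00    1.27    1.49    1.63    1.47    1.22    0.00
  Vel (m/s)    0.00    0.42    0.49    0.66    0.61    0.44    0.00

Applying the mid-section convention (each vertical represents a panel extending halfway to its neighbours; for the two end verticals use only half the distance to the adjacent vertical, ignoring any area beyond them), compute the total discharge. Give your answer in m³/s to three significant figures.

w_2 = (10.1 − 0.0)/2 = 5.05 m; q_2 = 0.42 × 1.27 × 5.05 = 2.694 m³/s
w_3 = (12.1 − 6.4)/2 = 2.85 m; q_3 = 0.49 × 1.49 × 2.85 = 2.081 m³/s
w_4 = (18.5 − 10.1)/2 = 4.2 m; q_4 = 0.66 × 1.63 × 4.2 = 4.518 m³/s
w_5 = (21.0 − 12.1)/2 = 4.45 m; q_5 = 0.61 × 1.47 × 4.45 = 3.990 m³/s
w_6 = (27.4 − 18.5)/2 = 4.45 m; q_6 = 0.44 × 1.22 × 4.45 = 2.389 m³/s
Stations 1, 7 contribute zero (depth or velocity is 0).
Q = Σ qᵢ = 15.67 m³/s

15.7 m³/s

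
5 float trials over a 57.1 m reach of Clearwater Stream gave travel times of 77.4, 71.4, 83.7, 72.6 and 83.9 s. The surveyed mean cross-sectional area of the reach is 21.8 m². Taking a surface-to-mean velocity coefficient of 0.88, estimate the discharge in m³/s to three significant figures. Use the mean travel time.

14.1 m³/s

t̄ = (77.4 + 71.4 + 83.7 + 72.6 + 83.9) / 5 = 77.8 s
v_surface = L / t̄ = 57.1 / 77.8 = 0.7339 m/s
v_mean = 0.88 × 0.7339 = 0.6459 m/s
Q = A × v_mean = 21.8 × 0.6459 = 14.08 m³/s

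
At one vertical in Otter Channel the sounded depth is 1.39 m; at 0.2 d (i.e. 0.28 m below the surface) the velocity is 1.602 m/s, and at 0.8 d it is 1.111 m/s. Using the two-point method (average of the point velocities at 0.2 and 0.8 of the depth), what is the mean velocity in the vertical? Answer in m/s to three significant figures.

v̄ = (1.602 + 1.111) / 2 = 1.357 m/s

1.36 m/s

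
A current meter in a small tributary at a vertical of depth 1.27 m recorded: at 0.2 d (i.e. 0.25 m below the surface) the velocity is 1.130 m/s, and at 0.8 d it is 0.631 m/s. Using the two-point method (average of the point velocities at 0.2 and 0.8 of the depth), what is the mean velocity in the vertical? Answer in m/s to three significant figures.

0.881 m/s

v̄ = (1.130 + 0.631) / 2 = 0.8805 m/s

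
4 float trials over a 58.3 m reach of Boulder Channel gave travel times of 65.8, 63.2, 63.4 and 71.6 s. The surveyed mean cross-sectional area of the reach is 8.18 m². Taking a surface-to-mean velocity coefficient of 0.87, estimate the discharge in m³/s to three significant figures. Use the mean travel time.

t̄ = (65.8 + 63.2 + 63.4 + 71.6) / 4 = 66 s
v_surface = L / t̄ = 58.3 / 66 = 0.8833 m/s
v_mean = 0.87 × 0.8833 = 0.7685 m/s
Q = A × v_mean = 8.18 × 0.7685 = 6.286 m³/s

6.29 m³/s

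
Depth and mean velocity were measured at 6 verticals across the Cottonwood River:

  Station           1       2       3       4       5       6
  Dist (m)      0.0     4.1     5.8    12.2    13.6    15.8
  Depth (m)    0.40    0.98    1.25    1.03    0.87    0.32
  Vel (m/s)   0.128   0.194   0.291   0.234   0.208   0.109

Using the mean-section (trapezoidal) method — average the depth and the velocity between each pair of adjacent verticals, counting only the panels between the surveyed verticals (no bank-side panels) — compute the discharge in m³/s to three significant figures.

Panel 1-2: Δb = 4.1 m, d̄ = (0.40+0.98)/2 = 0.69, v̄ = (0.128+0.194)/2 = 0.161 → q = 4.1×0.69×0.161 = 0.4555 m³/s
Panel 2-3: Δb = 1.7 m, d̄ = (0.98+1.25)/2 = 1.115, v̄ = (0.194+0.291)/2 = 0.2425 → q = 1.7×1.115×0.2425 = 0.4597 m³/s
Panel 3-4: Δb = 6.4 m, d̄ = (1.25+1.03)/2 = 1.14, v̄ = (0.291+0.234)/2 = 0.2625 → q = 6.4×1.14×0.2625 = 1.915 m³/s
Panel 4-5: Δb = 1.4 m, d̄ = (1.03+0.87)/2 = 0.95, v̄ = (0.234+0.208)/2 = 0.221 → q = 1.4×0.95×0.221 = 0.2939 m³/s
Panel 5-6: Δb = 2.2 m, d̄ = (0.87+0.32)/2 = 0.595, v̄ = (0.208+0.109)/2 = 0.1585 → q = 2.2×0.595×0.1585 = 0.2075 m³/s
Q = Σ q = 3.332 m³/s

3.33 m³/s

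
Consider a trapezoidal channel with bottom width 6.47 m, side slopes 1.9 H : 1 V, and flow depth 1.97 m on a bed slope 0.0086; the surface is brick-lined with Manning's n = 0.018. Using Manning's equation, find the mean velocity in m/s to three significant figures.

A = (b + z·y)·y = (6.47 + 1.9×1.97)×1.97 = 20.12 m²
P = b + 2y√(1+z²) = 6.47 + 2×1.97×√(1+1.9²) = 14.93 m
R = A/P = 20.12/14.93 = 1.348 m
Q = (1/n)·A·R^(2/3)·S^(1/2) = (1/0.018) × 20.12 × 1.348^(2/3) × 0.0086^(1/2) = 126.5 m³/s
V = Q/A = 126.5/20.12 = 6.286 m/s

6.29 m/s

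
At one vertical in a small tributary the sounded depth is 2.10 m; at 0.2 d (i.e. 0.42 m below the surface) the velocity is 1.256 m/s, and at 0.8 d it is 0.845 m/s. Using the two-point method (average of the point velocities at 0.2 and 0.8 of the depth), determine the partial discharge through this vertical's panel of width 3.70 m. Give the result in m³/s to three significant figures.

v̄ = (1.256 + 0.845) / 2 = 1.051 m/s
q = v̄ × d × w = 1.051 × 2.10 × 3.70 = 8.162 m³/s

8.16 m³/s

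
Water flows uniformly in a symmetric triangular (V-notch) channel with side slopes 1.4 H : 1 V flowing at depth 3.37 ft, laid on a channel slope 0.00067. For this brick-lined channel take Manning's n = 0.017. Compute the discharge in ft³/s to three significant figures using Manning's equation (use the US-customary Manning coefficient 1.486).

A = z·y² = 1.4×3.37² = 15.90 ft²
P = 2y√(1+z²) = 2×3.37×√(1+1.4²) = 11.60 ft
R = A/P = 15.90/11.60 = 1.371 ft
Q = (1.486/n)·A·R^(2/3)·S^(1/2) = (1.486/0.017) × 15.90 × 1.371^(2/3) × 0.00067^(1/2) = 44.40 ft³/s

44.4 ft³/s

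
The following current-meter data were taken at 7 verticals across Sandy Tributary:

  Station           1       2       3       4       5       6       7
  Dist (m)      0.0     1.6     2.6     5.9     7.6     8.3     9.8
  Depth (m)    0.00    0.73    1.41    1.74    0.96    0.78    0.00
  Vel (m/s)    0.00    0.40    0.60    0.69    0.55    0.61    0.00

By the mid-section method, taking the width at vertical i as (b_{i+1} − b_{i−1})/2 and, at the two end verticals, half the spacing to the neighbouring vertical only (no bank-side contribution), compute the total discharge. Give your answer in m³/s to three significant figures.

6.36 m³/s

w_2 = (2.6 − 0.0)/2 = 1.3 m; q_2 = 0.40 × 0.73 × 1.3 = 0.3796 m³/s
w_3 = (5.9 − 1.6)/2 = 2.15 m; q_3 = 0.60 × 1.41 × 2.15 = 1.819 m³/s
w_4 = (7.6 − 2.6)/2 = 2.5 m; q_4 = 0.69 × 1.74 × 2.5 = 3.002 m³/s
w_5 = (8.3 − 5.9)/2 = 1.2 m; q_5 = 0.55 × 0.96 × 1.2 = 0.6336 m³/s
w_6 = (9.8 − 7.6)/2 = 1.1 m; q_6 = 0.61 × 0.78 × 1.1 = 0.5234 m³/s
Stations 1, 7 contribute zero (depth or velocity is 0).
Q = Σ qᵢ = 6.357 m³/s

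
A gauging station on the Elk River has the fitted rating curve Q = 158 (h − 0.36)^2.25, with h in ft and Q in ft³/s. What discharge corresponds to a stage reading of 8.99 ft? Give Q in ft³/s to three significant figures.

20200 ft³/s

Q = 158 × (8.99 − 0.36)^2.25 = 158 × 8.63^2.25 = 20170 ft³/s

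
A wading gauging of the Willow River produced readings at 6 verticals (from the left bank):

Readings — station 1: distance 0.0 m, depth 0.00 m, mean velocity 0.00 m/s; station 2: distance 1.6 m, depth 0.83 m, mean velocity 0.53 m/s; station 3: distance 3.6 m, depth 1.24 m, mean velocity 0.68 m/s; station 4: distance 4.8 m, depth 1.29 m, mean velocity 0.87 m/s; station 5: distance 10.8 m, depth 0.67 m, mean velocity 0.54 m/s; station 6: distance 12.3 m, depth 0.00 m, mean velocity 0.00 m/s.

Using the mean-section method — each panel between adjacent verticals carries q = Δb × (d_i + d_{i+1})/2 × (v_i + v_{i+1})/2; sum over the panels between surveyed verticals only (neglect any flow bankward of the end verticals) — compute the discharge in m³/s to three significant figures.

6.89 m³/s

Panel 1-2: Δb = 1.6 m, d̄ = (0.00+0.83)/2 = 0.415, v̄ = (0.00+0.53)/2 = 0.265 → q = 1.6×0.415×0.265 = 0.1760 m³/s
Panel 2-3: Δb = 2 m, d̄ = (0.83+1.24)/2 = 1.035, v̄ = (0.53+0.68)/2 = 0.605 → q = 2×1.035×0.605 = 1.252 m³/s
Panel 3-4: Δb = 1.2 m, d̄ = (1.24+1.29)/2 = 1.265, v̄ = (0.68+0.87)/2 = 0.775 → q = 1.2×1.265×0.775 = 1.176 m³/s
Panel 4-5: Δb = 6 m, d̄ = (1.29+0.67)/2 = 0.98, v̄ = (0.87+0.54)/2 = 0.705 → q = 6×0.98×0.705 = 4.145 m³/s
Panel 5-6: Δb = 1.5 m, d̄ = (0.67+0.00)/2 = 0.335, v̄ = (0.54+0.00)/2 = 0.27 → q = 1.5×0.335×0.27 = 0.1357 m³/s
Q = Σ q = 6.886 m³/s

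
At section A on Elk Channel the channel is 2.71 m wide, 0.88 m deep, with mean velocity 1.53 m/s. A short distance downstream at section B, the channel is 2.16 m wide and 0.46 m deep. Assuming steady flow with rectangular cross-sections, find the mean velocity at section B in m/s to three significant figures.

Q = A₁V₁ = (2.71×0.88) × 1.53 = 3.649 m³/s
A₂ = 2.16 × 0.46 = 0.9936 m²
V₂ = Q/A₂ = 3.649/0.9936 = 3.672 m/s

3.67 m/s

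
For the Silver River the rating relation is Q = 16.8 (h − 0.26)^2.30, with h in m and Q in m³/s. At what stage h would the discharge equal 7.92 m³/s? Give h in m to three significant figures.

0.981 m

h − h₀ = (Q/C)^(1/b) = (7.92/16.8)^(1/2.30) = 0.7211 m
h = 0.26 + 0.7211 = 0.9811 m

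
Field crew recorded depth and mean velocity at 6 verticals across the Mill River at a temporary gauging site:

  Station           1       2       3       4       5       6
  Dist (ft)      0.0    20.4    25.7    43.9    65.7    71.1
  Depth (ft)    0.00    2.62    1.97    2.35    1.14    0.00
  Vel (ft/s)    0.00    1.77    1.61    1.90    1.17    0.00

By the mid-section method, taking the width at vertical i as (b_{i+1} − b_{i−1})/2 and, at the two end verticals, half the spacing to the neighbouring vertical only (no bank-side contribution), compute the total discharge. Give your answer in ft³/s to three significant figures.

204 ft³/s

w_2 = (25.7 − 0.0)/2 = 12.85 ft; q_2 = 1.77 × 2.62 × 12.85 = 59.59 ft³/s
w_3 = (43.9 − 20.4)/2 = 11.75 ft; q_3 = 1.61 × 1.97 × 11.75 = 37.27 ft³/s
w_4 = (65.7 − 25.7)/2 = 20 ft; q_4 = 1.90 × 2.35 × 20 = 89.30 ft³/s
w_5 = (71.1 − 43.9)/2 = 13.6 ft; q_5 = 1.17 × 1.14 × 13.6 = 18.14 ft³/s
Stations 1, 6 contribute zero (depth or velocity is 0).
Q = Σ qᵢ = 204.3 ft³/s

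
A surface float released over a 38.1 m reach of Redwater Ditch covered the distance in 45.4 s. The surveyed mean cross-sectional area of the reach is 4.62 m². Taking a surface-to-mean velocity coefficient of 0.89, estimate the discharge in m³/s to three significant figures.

3.45 m³/s

v_surface = L / t̄ = 38.1 / 45.4 = 0.8392 m/s
v_mean = 0.89 × 0.8392 = 0.7469 m/s
Q = A × v_mean = 4.62 × 0.7469 = 3.451 m³/s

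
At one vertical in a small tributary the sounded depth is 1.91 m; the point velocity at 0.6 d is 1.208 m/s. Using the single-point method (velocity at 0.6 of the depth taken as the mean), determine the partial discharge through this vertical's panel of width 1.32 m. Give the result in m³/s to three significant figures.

3.05 m³/s

v̄ = v₀.₆ = 1.208 m/s
q = v̄ × d × w = 1.208 × 1.91 × 1.32 = 3.046 m³/s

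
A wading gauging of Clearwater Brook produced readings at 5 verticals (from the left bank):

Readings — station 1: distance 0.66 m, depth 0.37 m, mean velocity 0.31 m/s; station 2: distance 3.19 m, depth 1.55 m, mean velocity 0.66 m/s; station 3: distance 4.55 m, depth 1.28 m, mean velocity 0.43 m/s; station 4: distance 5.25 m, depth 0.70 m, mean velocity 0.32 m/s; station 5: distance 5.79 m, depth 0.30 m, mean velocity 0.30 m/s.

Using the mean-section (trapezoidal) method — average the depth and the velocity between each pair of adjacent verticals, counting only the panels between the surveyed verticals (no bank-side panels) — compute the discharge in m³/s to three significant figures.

2.57 m³/s

Panel 1-2: Δb = 2.53 m, d̄ = (0.37+1.55)/2 = 0.96, v̄ = (0.31+0.66)/2 = 0.485 → q = 2.53×0.96×0.485 = 1.178 m³/s
Panel 2-3: Δb = 1.36 m, d̄ = (1.55+1.28)/2 = 1.415, v̄ = (0.66+0.43)/2 = 0.545 → q = 1.36×1.415×0.545 = 1.049 m³/s
Panel 3-4: Δb = 0.7 m, d̄ = (1.28+0.70)/2 = 0.99, v̄ = (0.43+0.32)/2 = 0.375 → q = 0.7×0.99×0.375 = 0.2599 m³/s
Panel 4-5: Δb = 0.54 m, d̄ = (0.70+0.30)/2 = 0.5, v̄ = (0.32+0.30)/2 = 0.31 → q = 0.54×0.5×0.31 = 0.08370 m³/s
Q = Σ q = 2.570 m³/s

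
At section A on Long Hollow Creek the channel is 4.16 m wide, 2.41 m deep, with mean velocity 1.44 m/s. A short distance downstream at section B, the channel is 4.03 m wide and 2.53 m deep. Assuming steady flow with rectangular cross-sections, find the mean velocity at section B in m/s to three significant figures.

1.42 m/s

Q = A₁V₁ = (4.16×2.41) × 1.44 = 14.44 m³/s
A₂ = 4.03 × 2.53 = 10.20 m²
V₂ = Q/A₂ = 14.44/10.20 = 1.416 m/s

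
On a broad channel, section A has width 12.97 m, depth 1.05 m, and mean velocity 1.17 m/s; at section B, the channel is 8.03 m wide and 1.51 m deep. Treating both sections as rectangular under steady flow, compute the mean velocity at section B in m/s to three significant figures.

Q = A₁V₁ = (12.97×1.05) × 1.17 = 15.93 m³/s
A₂ = 8.03 × 1.51 = 12.13 m²
V₂ = Q/A₂ = 15.93/12.13 = 1.314 m/s

1.31 m/s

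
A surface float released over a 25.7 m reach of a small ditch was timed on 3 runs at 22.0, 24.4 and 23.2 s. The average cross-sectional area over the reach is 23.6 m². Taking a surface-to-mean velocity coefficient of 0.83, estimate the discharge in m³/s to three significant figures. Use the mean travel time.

t̄ = (22.0 + 24.4 + 23.2) / 3 = 23.2 s
v_surface = L / t̄ = 25.7 / 23.2 = 1.108 m/s
v_mean = 0.83 × 1.108 = 0.9194 m/s
Q = A × v_mean = 23.6 × 0.9194 = 21.70 m³/s

21.7 m³/s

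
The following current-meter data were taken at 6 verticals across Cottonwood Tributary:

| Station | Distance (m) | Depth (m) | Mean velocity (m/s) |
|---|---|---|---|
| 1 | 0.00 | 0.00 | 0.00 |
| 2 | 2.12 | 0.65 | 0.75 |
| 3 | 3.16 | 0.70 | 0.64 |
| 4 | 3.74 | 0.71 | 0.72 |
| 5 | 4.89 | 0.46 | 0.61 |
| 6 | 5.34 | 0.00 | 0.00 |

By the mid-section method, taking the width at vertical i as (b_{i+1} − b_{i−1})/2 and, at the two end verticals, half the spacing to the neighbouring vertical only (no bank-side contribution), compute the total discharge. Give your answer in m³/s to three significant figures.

1.80 m³/s

w_2 = (3.16 − 0.00)/2 = 1.58 m; q_2 = 0.75 × 0.65 × 1.58 = 0.7703 m³/s
w_3 = (3.74 − 2.12)/2 = 0.81 m; q_3 = 0.64 × 0.70 × 0.81 = 0.3629 m³/s
w_4 = (4.89 − 3.16)/2 = 0.865 m; q_4 = 0.72 × 0.71 × 0.865 = 0.4422 m³/s
w_5 = (5.34 − 3.74)/2 = 0.8 m; q_5 = 0.61 × 0.46 × 0.8 = 0.2245 m³/s
Stations 1, 6 contribute zero (depth or velocity is 0).
Q = Σ qᵢ = 1.800 m³/s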